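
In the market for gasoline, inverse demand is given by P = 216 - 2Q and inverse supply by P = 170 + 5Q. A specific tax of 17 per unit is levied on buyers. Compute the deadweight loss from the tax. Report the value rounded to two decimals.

Pre-tax equilibrium: 216 - 2Q = 170 + 5Q gives Q* = 6.5714, P* = 202.8571.
With the tax, buyers' net willingness to pay falls by 17: (216 - 17) - 2Q = 170 + 5Q, so Q_t = 4.1429. Buyers pay P_b = 207.7143; sellers receive P_s = P_b - 17 = 190.7143.
Deadweight loss is the triangle between the curves from Q_t to Q*: (1/2)(6.5714 - 4.1429)(17) = 20.6429.

20.64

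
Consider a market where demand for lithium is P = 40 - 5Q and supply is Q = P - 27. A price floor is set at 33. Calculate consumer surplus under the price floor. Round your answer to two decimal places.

4.90

Rewriting supply in inverse form: P = 27 + Q.
Without the control, 40 - 5Q = 27 + Q so Q* = 2.1667 and P* = 29.1667.
At the floor price 33, quantity demanded is (40 - 33)/5 = 1.4; demand is the short side, so Q = 1.4 trades at P = 33.
CS is the triangle under demand above 33: (1/2)(1.4)(40 - 33) = 4.9.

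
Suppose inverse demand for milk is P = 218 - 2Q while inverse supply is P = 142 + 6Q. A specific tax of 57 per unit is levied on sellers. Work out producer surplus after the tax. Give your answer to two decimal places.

16.92

Pre-tax equilibrium: 218 - 2Q = 142 + 6Q gives Q* = 9.5, P* = 199.
A tax on sellers shifts supply up by 57: 218 - 2Q = 142 + 6Q + 57, so Q_t = 2.375. Buyers pay P_b = 213.25; sellers receive P_s = P_b - 57 = 156.25.
Producer surplus is the triangle above supply below P_s: (1/2)(2.375)(156.25 - 142) = 16.9219.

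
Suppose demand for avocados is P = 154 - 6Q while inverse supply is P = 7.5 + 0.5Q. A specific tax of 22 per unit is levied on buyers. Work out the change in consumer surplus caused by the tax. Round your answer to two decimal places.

-423.34

Pre-tax equilibrium: 154 - 6Q = 7.5 + 0.5Q gives Q* = 22.5385, P* = 18.7692.
With the tax, buyers' net willingness to pay falls by 22: (154 - 22) - 6Q = 7.5 + 0.5Q, so Q_t = 19.1538. Buyers pay P_b = 39.0769; sellers receive P_s = P_b - 22 = 17.0769.
CS falls from (1/2)(22.5385)(135.2308) = 1523.9467 to (1/2)(19.1538)(114.9231) = 1100.6095, a change of -423.3373.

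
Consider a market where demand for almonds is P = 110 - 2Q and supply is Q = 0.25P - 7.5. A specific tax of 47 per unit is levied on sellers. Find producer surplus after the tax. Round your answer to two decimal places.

60.50

Rewriting supply in inverse form: P = 30 + 4Q.
Pre-tax equilibrium: 110 - 2Q = 30 + 4Q gives Q* = 13.3333, P* = 83.3333.
With the tax, sellers need 47 more per unit: 110 - 2Q = 30 + 4Q + 47, so Q_t = 5.5. Buyers pay P_b = 99; sellers receive P_s = P_b - 47 = 52.
Producer surplus is the triangle above supply below P_s: (1/2)(5.5)(52 - 30) = 60.5.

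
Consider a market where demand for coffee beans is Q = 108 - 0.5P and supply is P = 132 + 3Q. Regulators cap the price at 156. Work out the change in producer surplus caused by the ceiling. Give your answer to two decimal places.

Rewriting demand in inverse form: P = 216 - 2Q.
Without the control, 216 - 2Q = 132 + 3Q so Q* = 16.8 and P* = 182.4.
At P = 156, sellers supply (156 - 132)/3 = 8 while buyers want more, so the quantity traded is 8 at price 156.
PS goes from (1/2)(16.8)(50.4) = 423.36 to 96 (computed as (156 - 132)(8) - (1/2)(3)(8)^2), a change of -327.36.

-327.36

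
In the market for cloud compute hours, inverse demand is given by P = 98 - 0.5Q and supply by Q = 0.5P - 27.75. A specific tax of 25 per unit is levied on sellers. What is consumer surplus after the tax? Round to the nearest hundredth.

12.25

Rewriting supply in inverse form: P = 55.5 + 2Q.
Without the tax, 98 - 0.5Q = 55.5 + 2Q so Q* = 17 and P* = 89.5.
With the tax, sellers need 25 more per unit: 98 - 0.5Q = 55.5 + 2Q + 25, so Q_t = 7. Buyers pay P_b = 94.5; sellers receive P_s = P_b - 25 = 69.5.
CS = (1/2)(Q_t)(98 - P_b) = (1/2)(7)(3.5) = 12.25.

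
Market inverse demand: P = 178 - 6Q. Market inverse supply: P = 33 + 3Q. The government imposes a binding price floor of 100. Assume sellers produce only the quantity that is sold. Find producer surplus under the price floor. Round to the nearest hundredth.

617.50

Free-market equilibrium: 178 - 6Q = 33 + 3Q gives Q* = 16.1111, P* = 81.3333.
At the floor price 100, quantity demanded is (178 - 100)/6 = 13; demand is the short side, so Q = 13 trades at P = 100.
The supply price at Q = 13 is 72. PS is the trapezoid between 100 and supply over [0, 13]: (1/2)[(100 - 33) + (100 - 72)](13) = 617.5.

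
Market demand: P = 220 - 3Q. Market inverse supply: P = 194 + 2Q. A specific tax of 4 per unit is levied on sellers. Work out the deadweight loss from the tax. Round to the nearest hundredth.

Pre-tax equilibrium: 220 - 3Q = 194 + 2Q gives Q* = 5.2, P* = 204.4.
With the tax, sellers need 4 more per unit: 220 - 3Q = 194 + 2Q + 4, so Q_t = 4.4. Buyers pay P_b = 206.8; sellers receive P_s = P_b - 4 = 202.8.
Deadweight loss is the triangle between the curves from Q_t to Q*: (1/2)(5.2 - 4.4)(4) = 1.6.

1.60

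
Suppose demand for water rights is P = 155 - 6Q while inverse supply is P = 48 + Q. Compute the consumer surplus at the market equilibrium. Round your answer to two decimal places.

700.96

Setting demand equal to supply, 107 = 7Q, so Q* = 15.2857 and P* = 63.2857.
CS is the area between the demand curve and P* from 0 to Q*: (1/2)(15.2857)(91.7143) = 700.9592.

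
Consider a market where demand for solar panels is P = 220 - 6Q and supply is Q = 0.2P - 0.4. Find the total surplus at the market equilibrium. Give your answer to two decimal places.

Rewriting supply in inverse form: P = 2 + 5Q.
Set 220 - 6Q = 2 + 5Q, which gives 218 = 11Q, so Q* = 19.8182 and P* = 220 - 6(19.8182) = 101.0909.
Total surplus is the full triangle between the curves from 0 to Q*: (1/2)(19.8182)(220 - 2) = 2160.1818.

2160.18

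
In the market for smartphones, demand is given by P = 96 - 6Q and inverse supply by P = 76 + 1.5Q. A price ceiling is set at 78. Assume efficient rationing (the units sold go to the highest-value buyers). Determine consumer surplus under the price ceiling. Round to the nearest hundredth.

Free-market equilibrium: 96 - 6Q = 76 + 1.5Q gives Q* = 2.6667, P* = 80.
At the ceiling price 78, quantity supplied is (78 - 76)/1.5 = 1.3333; supply is the short side, so Q = 1.3333 trades at P = 78.
The demand price at Q = 1.3333 is 88. CS is the trapezoid between demand and 78 over [0, 1.3333]: (1/2)[(96 - 78) + (88 - 78)](1.3333) = 18.6667.

18.67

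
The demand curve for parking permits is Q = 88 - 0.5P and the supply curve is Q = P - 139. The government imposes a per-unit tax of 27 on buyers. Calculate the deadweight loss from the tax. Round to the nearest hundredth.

121.50

Rewriting demand in inverse form: P = 176 - 2Q.
Rewriting supply in inverse form: P = 139 + Q.
Pre-tax equilibrium: 176 - 2Q = 139 + Q gives Q* = 12.3333, P* = 151.3333.
A tax on buyers shifts demand down by 27: (176 - 27) - 2Q = 139 + Q, so Q_t = 3.3333. Buyers pay P_b = 169.3333; sellers receive P_s = P_b - 27 = 142.3333.
The welfare triangle lost has base Q* - Q_t = 9 and height t = 27, so DWL = (1/2)(9)(27) = 121.5.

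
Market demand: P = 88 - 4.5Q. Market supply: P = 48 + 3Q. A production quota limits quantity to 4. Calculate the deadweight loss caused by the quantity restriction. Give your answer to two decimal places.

Unrestricted equilibrium: Q* = (88 - 48)/(4.5 + 3) = 5.3333.
At Q = 4 the demand price is 88 - 4.5(4) = 70 and the supply price is 48 + 3(4) = 60.
Deadweight loss is the triangle between the curves from 4 to 5.3333: (1/2)(70 - 60)(5.3333 - 4) = 6.6667.

6.67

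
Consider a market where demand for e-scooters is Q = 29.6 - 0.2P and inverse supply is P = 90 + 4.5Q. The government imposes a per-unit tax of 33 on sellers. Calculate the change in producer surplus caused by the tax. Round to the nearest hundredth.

-68.29

Rewriting demand in inverse form: P = 148 - 5Q.
Without the tax, 148 - 5Q = 90 + 4.5Q so Q* = 6.1053 and P* = 117.4737.
A tax on sellers shifts supply up by 33: 148 - 5Q = 90 + 4.5Q + 33, so Q_t = 2.6316. Buyers pay P_b = 134.8421; sellers receive P_s = P_b - 33 = 101.8421.
PS falls from (1/2)(6.1053)(27.4737) = 83.867 to (1/2)(2.6316)(11.8421) = 15.5817, a change of -68.2853.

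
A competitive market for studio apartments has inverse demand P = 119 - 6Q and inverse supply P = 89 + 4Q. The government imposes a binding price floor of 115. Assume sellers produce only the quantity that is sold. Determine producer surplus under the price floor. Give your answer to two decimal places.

16.44

Without the control, 119 - 6Q = 89 + 4Q so Q* = 3 and P* = 101.
At the floor price 115, quantity demanded is (119 - 115)/6 = 0.6667; demand is the short side, so Q = 0.6667 trades at P = 115.
The supply price at Q = 0.6667 is 91.6667. PS is the trapezoid between 115 and supply over [0, 0.6667]: (1/2)[(115 - 89) + (115 - 91.6667)](0.6667) = 16.4444.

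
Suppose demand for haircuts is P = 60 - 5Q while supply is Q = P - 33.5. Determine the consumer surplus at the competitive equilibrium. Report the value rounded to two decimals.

48.77

Rewriting supply in inverse form: P = 33.5 + Q.
Equilibrium: 60 - 5Q = 33.5 + Q, so Q* = 4.4167 and P* = 37.9167.
Consumer surplus is the triangle under demand above P*: (1/2)(4.4167)(60 - 37.9167) = (1/2)(4.4167)(22.0833) = 48.7674.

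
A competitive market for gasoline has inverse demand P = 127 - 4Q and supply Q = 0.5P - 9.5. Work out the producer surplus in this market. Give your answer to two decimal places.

324.00

Rewriting supply in inverse form: P = 19 + 2Q.
Setting demand equal to supply, 108 = 6Q, so Q* = 18 and P* = 55.
The supply curve's price intercept is 19, so PS = (1/2)(Q*)(P* - 19) = (1/2)(18)(36) = 324.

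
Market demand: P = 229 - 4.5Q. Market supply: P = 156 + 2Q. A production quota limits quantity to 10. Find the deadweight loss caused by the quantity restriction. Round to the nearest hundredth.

Unrestricted equilibrium: Q* = (229 - 156)/(4.5 + 2) = 11.2308.
At Q = 10 the demand price is 229 - 4.5(10) = 184 and the supply price is 156 + 2(10) = 176.
Deadweight loss is the triangle between the curves from 10 to 11.2308: (1/2)(184 - 176)(11.2308 - 10) = 4.9231.

4.92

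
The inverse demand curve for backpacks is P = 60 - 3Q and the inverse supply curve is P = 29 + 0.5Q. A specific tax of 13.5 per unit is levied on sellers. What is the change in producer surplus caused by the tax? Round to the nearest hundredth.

-13.36

Pre-tax equilibrium: 60 - 3Q = 29 + 0.5Q gives Q* = 8.8571, P* = 33.4286.
With the tax, sellers need 13.5 more per unit: 60 - 3Q = 29 + 0.5Q + 13.5, so Q_t = 5. Buyers pay P_b = 45; sellers receive P_s = P_b - 13.5 = 31.5.
Producers lose the trapezoid between P_s and P* out to Q_t plus the triangle from Q_t to Q*: change in PS = 6.25 - 19.6122 = -13.3622.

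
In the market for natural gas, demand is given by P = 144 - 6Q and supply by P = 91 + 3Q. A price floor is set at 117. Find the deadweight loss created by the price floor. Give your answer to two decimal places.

8.68

Free-market equilibrium: 144 - 6Q = 91 + 3Q gives Q* = 5.8889, P* = 108.6667.
At the floor price 117, quantity demanded is (144 - 117)/6 = 4.5; demand is the short side, so Q = 4.5 trades at P = 117.
The lost-trades triangle has base Q* - 4.5 = 1.3889 and height equal to the gap between the curves at Q = 4.5, which is 117 - 104.5 = 12.5. DWL = (1/2)(1.3889)(12.5) = 8.6806.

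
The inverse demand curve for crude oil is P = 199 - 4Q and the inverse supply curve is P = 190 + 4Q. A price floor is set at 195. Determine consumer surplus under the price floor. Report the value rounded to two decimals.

2.00

Without the control, 199 - 4Q = 190 + 4Q so Q* = 1.125 and P* = 194.5.
At P = 195, buyers demand (199 - 195)/4 = 1 while sellers would supply more, so the quantity traded is 1 at price 195.
CS is the triangle under demand above 195: (1/2)(1)(199 - 195) = 2.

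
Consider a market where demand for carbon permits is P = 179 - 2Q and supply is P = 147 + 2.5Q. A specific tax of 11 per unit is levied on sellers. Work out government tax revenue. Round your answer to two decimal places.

51.33

Without the tax, 179 - 2Q = 147 + 2.5Q so Q* = 7.1111 and P* = 164.7778.
A tax on sellers shifts supply up by 11: 179 - 2Q = 147 + 2.5Q + 11, so Q_t = 4.6667. Buyers pay P_b = 169.6667; sellers receive P_s = P_b - 11 = 158.6667.
Revenue is the tax times quantity traded: 11 x 4.6667 = 51.3333.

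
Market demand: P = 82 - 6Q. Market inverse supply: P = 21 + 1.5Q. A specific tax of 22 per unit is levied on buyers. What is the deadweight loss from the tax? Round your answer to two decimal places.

Pre-tax equilibrium: 82 - 6Q = 21 + 1.5Q gives Q* = 8.1333, P* = 33.2.
With the tax, buyers' net willingness to pay falls by 22: (82 - 22) - 6Q = 21 + 1.5Q, so Q_t = 5.2. Buyers pay P_b = 50.8; sellers receive P_s = P_b - 22 = 28.8.
Deadweight loss is the triangle between the curves from Q_t to Q*: (1/2)(8.1333 - 5.2)(22) = 32.2667.

32.27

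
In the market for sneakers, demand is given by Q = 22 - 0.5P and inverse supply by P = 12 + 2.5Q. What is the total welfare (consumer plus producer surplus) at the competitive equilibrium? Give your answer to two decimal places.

113.78

Rewriting demand in inverse form: P = 44 - 2Q.
Equilibrium: 44 - 2Q = 12 + 2.5Q, so Q* = 7.1111 and P* = 29.7778.
CS = (1/2)(7.1111)(14.2222) = 50.5679 and PS = (1/2)(7.1111)(17.7778) = 63.2099, so total surplus = 113.7778.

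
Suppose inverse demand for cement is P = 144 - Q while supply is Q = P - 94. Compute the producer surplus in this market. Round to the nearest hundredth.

312.50

Rewriting supply in inverse form: P = 94 + Q.
Set 144 - Q = 94 + Q, which gives 50 = 2Q, so Q* = 25 and P* = 144 - (25) = 119.
Producer surplus is the triangle above supply below P*: (1/2)(25)(119 - 94) = (1/2)(25)(25) = 312.5.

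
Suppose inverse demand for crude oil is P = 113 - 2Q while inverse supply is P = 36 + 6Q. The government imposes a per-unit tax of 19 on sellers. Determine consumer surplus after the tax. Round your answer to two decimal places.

Without the tax, 113 - 2Q = 36 + 6Q so Q* = 9.625 and P* = 93.75.
A tax on sellers shifts supply up by 19: 113 - 2Q = 36 + 6Q + 19, so Q_t = 7.25. Buyers pay P_b = 98.5; sellers receive P_s = P_b - 19 = 79.5.
CS = (1/2)(Q_t)(113 - P_b) = (1/2)(7.25)(14.5) = 52.5625.

52.56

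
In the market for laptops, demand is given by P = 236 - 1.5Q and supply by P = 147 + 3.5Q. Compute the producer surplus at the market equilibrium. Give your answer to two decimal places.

554.47

Equilibrium: 236 - 1.5Q = 147 + 3.5Q, so Q* = 17.8 and P* = 209.3.
Producer surplus is the triangle above supply below P*: (1/2)(17.8)(209.3 - 147) = (1/2)(17.8)(62.3) = 554.47.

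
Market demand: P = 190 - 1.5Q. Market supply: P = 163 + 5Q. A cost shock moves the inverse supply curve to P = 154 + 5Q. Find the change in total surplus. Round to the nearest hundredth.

43.62

Initial equilibrium: Q_0 = 4.1538, P_0 = 183.7692; CS_0 = (1/2)(4.1538)(6.2308) = 12.9408, PS_0 = (1/2)(4.1538)(20.7692) = 43.1361.
New equilibrium: 190 - 1.5Q = 154 + 5Q gives Q_1 = 5.5385, P_1 = 181.6923; CS_1 = 23.0059, PS_1 = 76.6864.
Change in total surplus = (23.0059 + 76.6864) - (12.9408 + 43.1361) = 43.6154.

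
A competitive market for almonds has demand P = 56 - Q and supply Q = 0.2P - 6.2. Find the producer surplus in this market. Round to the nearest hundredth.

43.40

Rewriting supply in inverse form: P = 31 + 5Q.
Setting demand equal to supply, 25 = 6Q, so Q* = 4.1667 and P* = 51.8333.
Producer surplus is the triangle above supply below P*: (1/2)(4.1667)(51.8333 - 31) = (1/2)(4.1667)(20.8333) = 43.4028.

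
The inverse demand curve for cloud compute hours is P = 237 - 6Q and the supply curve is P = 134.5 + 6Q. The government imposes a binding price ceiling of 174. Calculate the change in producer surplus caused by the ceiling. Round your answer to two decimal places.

Without the control, 237 - 6Q = 134.5 + 6Q so Q* = 8.5417 and P* = 185.75.
At P = 174, sellers supply (174 - 134.5)/6 = 6.5833 while buyers want more, so the quantity traded is 6.5833 at price 174.
PS goes from (1/2)(8.5417)(51.25) = 218.8802 to 130.0208 (computed as (174 - 134.5)(6.5833) - (1/2)(6)(6.5833)^2), a change of -88.8594.

-88.86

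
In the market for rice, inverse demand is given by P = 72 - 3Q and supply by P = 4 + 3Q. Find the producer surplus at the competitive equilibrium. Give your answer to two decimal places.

Setting demand equal to supply, 68 = 6Q, so Q* = 11.3333 and P* = 38.
Producer surplus is the triangle above supply below P*: (1/2)(11.3333)(38 - 4) = (1/2)(11.3333)(34) = 192.6667.

192.67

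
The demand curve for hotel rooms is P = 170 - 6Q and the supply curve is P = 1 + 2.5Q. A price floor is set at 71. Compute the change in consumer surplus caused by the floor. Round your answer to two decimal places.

-369.17

Without the control, 170 - 6Q = 1 + 2.5Q so Q* = 19.8824 and P* = 50.7059.
At the floor price 71, quantity demanded is (170 - 71)/6 = 16.5; demand is the short side, so Q = 16.5 trades at P = 71.
CS goes from (1/2)(19.8824)(119.2941) = 1185.9239 to 816.75 (computed as (170 - 71)(16.5) - (1/2)(6)(16.5)^2), a change of -369.1739.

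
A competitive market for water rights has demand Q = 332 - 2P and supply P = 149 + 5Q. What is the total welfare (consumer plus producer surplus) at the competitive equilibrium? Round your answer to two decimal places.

Rewriting demand in inverse form: P = 166 - 0.5Q.
Set 166 - 0.5Q = 149 + 5Q, which gives 17 = 5.5Q, so Q* = 3.0909 and P* = 166 - 0.5(3.0909) = 164.4545.
CS = (1/2)(3.0909)(1.5455) = 2.3884 and PS = (1/2)(3.0909)(15.4545) = 23.8843, so total surplus = 26.2727.

26.27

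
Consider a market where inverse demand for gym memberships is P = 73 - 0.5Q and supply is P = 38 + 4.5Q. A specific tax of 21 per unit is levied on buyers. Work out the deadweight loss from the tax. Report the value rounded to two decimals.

44.10

Without the tax, 73 - 0.5Q = 38 + 4.5Q so Q* = 7 and P* = 69.5.
With the tax, buyers' net willingness to pay falls by 21: (73 - 21) - 0.5Q = 38 + 4.5Q, so Q_t = 2.8. Buyers pay P_b = 71.6; sellers receive P_s = P_b - 21 = 50.6.
Deadweight loss is the triangle between the curves from Q_t to Q*: (1/2)(7 - 2.8)(21) = 44.1.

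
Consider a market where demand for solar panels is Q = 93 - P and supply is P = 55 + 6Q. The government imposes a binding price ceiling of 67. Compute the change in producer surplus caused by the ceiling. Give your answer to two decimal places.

Rewriting demand in inverse form: P = 93 - Q.
Without the control, 93 - Q = 55 + 6Q so Q* = 5.4286 and P* = 87.5714.
At the ceiling price 67, quantity supplied is (67 - 55)/6 = 2; supply is the short side, so Q = 2 trades at P = 67.
PS goes from (1/2)(5.4286)(32.5714) = 88.4082 to 12 (computed as (67 - 55)(2) - (1/2)(6)(2)^2), a change of -76.4082.

-76.41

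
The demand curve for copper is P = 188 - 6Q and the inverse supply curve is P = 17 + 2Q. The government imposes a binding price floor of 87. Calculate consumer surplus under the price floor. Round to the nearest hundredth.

850.08

Without the control, 188 - 6Q = 17 + 2Q so Q* = 21.375 and P* = 59.75.
At the floor price 87, quantity demanded is (188 - 87)/6 = 16.8333; demand is the short side, so Q = 16.8333 trades at P = 87.
CS is the triangle under demand above 87: (1/2)(16.8333)(188 - 87) = 850.0833.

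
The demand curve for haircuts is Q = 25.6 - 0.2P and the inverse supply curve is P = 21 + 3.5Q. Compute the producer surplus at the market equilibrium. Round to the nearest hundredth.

277.31

Rewriting demand in inverse form: P = 128 - 5Q.
Set 128 - 5Q = 21 + 3.5Q, which gives 107 = 8.5Q, so Q* = 12.5882 and P* = 128 - 5(12.5882) = 65.0588.
The supply curve's price intercept is 21, so PS = (1/2)(Q*)(P* - 21) = (1/2)(12.5882)(44.0588) = 277.3114.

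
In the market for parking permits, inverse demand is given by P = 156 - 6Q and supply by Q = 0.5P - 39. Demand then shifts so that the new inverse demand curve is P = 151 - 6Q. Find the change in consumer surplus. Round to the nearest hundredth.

-35.39

Rewriting supply in inverse form: P = 78 + 2Q.
Initial equilibrium: Q_0 = 9.75, P_0 = 97.5; CS_0 = (1/2)(9.75)(58.5) = 285.1875, PS_0 = (1/2)(9.75)(19.5) = 95.0625.
New equilibrium: 151 - 6Q = 78 + 2Q gives Q_1 = 9.125, P_1 = 96.25; CS_1 = 249.7969, PS_1 = 83.2656.
Change in consumer surplus = 249.7969 - 285.1875 = -35.3906.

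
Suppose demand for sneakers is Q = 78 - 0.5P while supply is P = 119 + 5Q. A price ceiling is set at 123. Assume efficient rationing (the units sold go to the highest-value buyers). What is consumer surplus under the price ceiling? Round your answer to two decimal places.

25.76

Rewriting demand in inverse form: P = 156 - 2Q.
Without the control, 156 - 2Q = 119 + 5Q so Q* = 5.2857 and P* = 145.4286.
At P = 123, sellers supply (123 - 119)/5 = 0.8 while buyers want more, so the quantity traded is 0.8 at price 123.
The demand price at Q = 0.8 is 154.4. CS is the trapezoid between demand and 123 over [0, 0.8]: (1/2)[(156 - 123) + (154.4 - 123)](0.8) = 25.76.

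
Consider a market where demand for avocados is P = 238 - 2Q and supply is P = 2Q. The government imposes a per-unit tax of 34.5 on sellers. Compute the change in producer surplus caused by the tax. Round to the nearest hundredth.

-951.98

Without the tax, 238 - 2Q = 2Q so Q* = 59.5 and P* = 119.
With the tax, sellers need 34.5 more per unit: 238 - 2Q = 2Q + 34.5, so Q_t = 50.875. Buyers pay P_b = 136.25; sellers receive P_s = P_b - 34.5 = 101.75.
PS falls from (1/2)(59.5)(119) = 3540.25 to (1/2)(50.875)(101.75) = 2588.2656, a change of -951.9844.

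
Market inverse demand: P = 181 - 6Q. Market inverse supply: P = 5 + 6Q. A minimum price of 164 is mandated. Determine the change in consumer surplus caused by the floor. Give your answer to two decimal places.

Without the control, 181 - 6Q = 5 + 6Q so Q* = 14.6667 and P* = 93.
At P = 164, buyers demand (181 - 164)/6 = 2.8333 while sellers would supply more, so the quantity traded is 2.8333 at price 164.
CS goes from (1/2)(14.6667)(88) = 645.3333 to 24.0833 (computed as (181 - 164)(2.8333) - (1/2)(6)(2.8333)^2), a change of -621.25.

-621.25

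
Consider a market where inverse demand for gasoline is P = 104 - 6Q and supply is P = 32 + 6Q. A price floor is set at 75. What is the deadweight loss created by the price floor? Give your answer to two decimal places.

8.17

Without the control, 104 - 6Q = 32 + 6Q so Q* = 6 and P* = 68.
At P = 75, buyers demand (104 - 75)/6 = 4.8333 while sellers would supply more, so the quantity traded is 4.8333 at price 75.
At Q = 4.8333 the demand price is 75 and the supply price is 61. Deadweight loss is the triangle between the curves from 4.8333 to 6: (1/2)(75 - 61)(6 - 4.8333) = 8.1667.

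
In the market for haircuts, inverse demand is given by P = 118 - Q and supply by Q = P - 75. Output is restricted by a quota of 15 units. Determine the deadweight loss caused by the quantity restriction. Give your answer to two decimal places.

42.25

Rewriting supply in inverse form: P = 75 + Q.
Without the quota, 118 - Q = 75 + Q gives Q* = 21.5.
At Q = 15 the demand price is 118 - (15) = 103 and the supply price is 75 + (15) = 90.
DWL = (1/2)(gap between curves at 15) x (Q* - 15) = (1/2)(13)(6.5) = 42.25.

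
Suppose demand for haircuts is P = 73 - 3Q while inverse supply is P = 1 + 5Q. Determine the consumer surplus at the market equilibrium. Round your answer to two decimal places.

121.50

Set 73 - 3Q = 1 + 5Q, which gives 72 = 8Q, so Q* = 9 and P* = 73 - 3(9) = 46.
The demand choke price is 73, so CS = (1/2)(Q*)(73 - P*) = (1/2)(9)(27) = 121.5.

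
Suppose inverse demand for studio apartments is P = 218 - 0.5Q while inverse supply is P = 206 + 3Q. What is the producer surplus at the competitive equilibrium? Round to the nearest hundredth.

Setting demand equal to supply, 12 = 3.5Q, so Q* = 3.4286 and P* = 216.2857.
The supply curve's price intercept is 206, so PS = (1/2)(Q*)(P* - 206) = (1/2)(3.4286)(10.2857) = 17.6327.

17.63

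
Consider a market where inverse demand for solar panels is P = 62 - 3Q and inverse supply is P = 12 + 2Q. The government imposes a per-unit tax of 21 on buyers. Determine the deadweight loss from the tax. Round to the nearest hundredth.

44.10

Without the tax, 62 - 3Q = 12 + 2Q so Q* = 10 and P* = 32.
With the tax, buyers' net willingness to pay falls by 21: (62 - 21) - 3Q = 12 + 2Q, so Q_t = 5.8. Buyers pay P_b = 44.6; sellers receive P_s = P_b - 21 = 23.6.
The welfare triangle lost has base Q* - Q_t = 4.2 and height t = 21, so DWL = (1/2)(4.2)(21) = 44.1.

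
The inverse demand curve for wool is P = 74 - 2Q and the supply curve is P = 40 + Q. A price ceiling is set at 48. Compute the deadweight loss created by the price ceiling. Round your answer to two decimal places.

16.67

Free-market equilibrium: 74 - 2Q = 40 + Q gives Q* = 11.3333, P* = 51.3333.
At the ceiling price 48, quantity supplied is (48 - 40)/1 = 8; supply is the short side, so Q = 8 trades at P = 48.
At Q = 8 the demand price is 58 and the supply price is 48. Deadweight loss is the triangle between the curves from 8 to 11.3333: (1/2)(58 - 48)(11.3333 - 8) = 16.6667.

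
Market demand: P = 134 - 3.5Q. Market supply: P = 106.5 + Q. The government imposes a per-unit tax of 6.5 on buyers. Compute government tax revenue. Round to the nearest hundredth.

30.33

Pre-tax equilibrium: 134 - 3.5Q = 106.5 + Q gives Q* = 6.1111, P* = 112.6111.
A tax on buyers shifts demand down by 6.5: (134 - 6.5) - 3.5Q = 106.5 + Q, so Q_t = 4.6667. Buyers pay P_b = 117.6667; sellers receive P_s = P_b - 6.5 = 111.1667.
Revenue is the tax times quantity traded: 6.5 x 4.6667 = 30.3333.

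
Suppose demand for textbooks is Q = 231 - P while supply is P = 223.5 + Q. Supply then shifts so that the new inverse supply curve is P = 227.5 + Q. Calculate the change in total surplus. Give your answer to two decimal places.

Rewriting demand in inverse form: P = 231 - Q.
Initial equilibrium: Q_0 = 3.75, P_0 = 227.25; CS_0 = (1/2)(3.75)(3.75) = 7.0312, PS_0 = (1/2)(3.75)(3.75) = 7.0312.
New equilibrium: 231 - Q = 227.5 + Q gives Q_1 = 1.75, P_1 = 229.25; CS_1 = 1.5312, PS_1 = 1.5312.
Change in total surplus = (1.5312 + 1.5312) - (7.0312 + 7.0312) = -11.

-11.00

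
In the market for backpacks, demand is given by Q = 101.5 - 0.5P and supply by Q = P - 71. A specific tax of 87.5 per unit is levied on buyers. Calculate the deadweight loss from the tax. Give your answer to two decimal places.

1276.04

Rewriting demand in inverse form: P = 203 - 2Q.
Rewriting supply in inverse form: P = 71 + Q.
Pre-tax equilibrium: 203 - 2Q = 71 + Q gives Q* = 44, P* = 115.
With the tax, buyers' net willingness to pay falls by 87.5: (203 - 87.5) - 2Q = 71 + Q, so Q_t = 14.8333. Buyers pay P_b = 173.3333; sellers receive P_s = P_b - 87.5 = 85.8333.
Deadweight loss is the triangle between the curves from Q_t to Q*: (1/2)(44 - 14.8333)(87.5) = 1276.0417.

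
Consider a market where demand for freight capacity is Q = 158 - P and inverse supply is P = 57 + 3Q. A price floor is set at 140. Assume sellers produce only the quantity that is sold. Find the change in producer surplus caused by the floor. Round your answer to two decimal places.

51.66

Rewriting demand in inverse form: P = 158 - Q.
Without the control, 158 - Q = 57 + 3Q so Q* = 25.25 and P* = 132.75.
At the floor price 140, quantity demanded is (158 - 140)/1 = 18; demand is the short side, so Q = 18 trades at P = 140.
PS goes from (1/2)(25.25)(75.75) = 956.3438 to 1008 (computed as (140 - 57)(18) - (1/2)(3)(18)^2), a change of 51.6562.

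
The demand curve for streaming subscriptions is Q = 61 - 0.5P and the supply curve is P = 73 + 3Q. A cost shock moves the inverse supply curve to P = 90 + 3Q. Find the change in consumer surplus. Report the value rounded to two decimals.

-55.08

Rewriting demand in inverse form: P = 122 - 2Q.
Initial equilibrium: Q_0 = 9.8, P_0 = 102.4; CS_0 = (1/2)(9.8)(19.6) = 96.04, PS_0 = (1/2)(9.8)(29.4) = 144.06.
New equilibrium: 122 - 2Q = 90 + 3Q gives Q_1 = 6.4, P_1 = 109.2; CS_1 = 40.96, PS_1 = 61.44.
Change in consumer surplus = 40.96 - 96.04 = -55.08.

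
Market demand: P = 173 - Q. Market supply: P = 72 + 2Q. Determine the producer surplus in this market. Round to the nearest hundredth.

Setting demand equal to supply, 101 = 3Q, so Q* = 33.6667 and P* = 139.3333.
The supply curve's price intercept is 72, so PS = (1/2)(Q*)(P* - 72) = (1/2)(33.6667)(67.3333) = 1133.4444.

1133.44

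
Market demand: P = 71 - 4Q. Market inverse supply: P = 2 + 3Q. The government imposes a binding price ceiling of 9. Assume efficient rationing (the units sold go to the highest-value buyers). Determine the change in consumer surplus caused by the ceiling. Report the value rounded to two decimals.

Without the control, 71 - 4Q = 2 + 3Q so Q* = 9.8571 and P* = 31.5714.
At P = 9, sellers supply (9 - 2)/3 = 2.3333 while buyers want more, so the quantity traded is 2.3333 at price 9.
CS goes from (1/2)(9.8571)(39.4286) = 194.3265 to 133.7778 (computed as (71 - 9)(2.3333) - (1/2)(4)(2.3333)^2), a change of -60.5488.

-60.55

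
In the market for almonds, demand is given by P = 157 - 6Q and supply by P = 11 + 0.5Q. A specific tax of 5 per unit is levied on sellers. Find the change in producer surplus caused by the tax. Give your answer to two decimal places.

Pre-tax equilibrium: 157 - 6Q = 11 + 0.5Q gives Q* = 22.4615, P* = 22.2308.
A tax on sellers shifts supply up by 5: 157 - 6Q = 11 + 0.5Q + 5, so Q_t = 21.6923. Buyers pay P_b = 26.8462; sellers receive P_s = P_b - 5 = 21.8462.
Producers lose the trapezoid between P_s and P* out to Q_t plus the triangle from Q_t to Q*: change in PS = 117.6391 - 126.1302 = -8.4911.

-8.49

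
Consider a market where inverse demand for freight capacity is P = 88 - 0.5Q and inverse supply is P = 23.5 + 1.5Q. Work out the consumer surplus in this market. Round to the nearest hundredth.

Equilibrium: 88 - 0.5Q = 23.5 + 1.5Q, so Q* = 32.25 and P* = 71.875.
The demand choke price is 88, so CS = (1/2)(Q*)(88 - P*) = (1/2)(32.25)(16.125) = 260.0156.

260.02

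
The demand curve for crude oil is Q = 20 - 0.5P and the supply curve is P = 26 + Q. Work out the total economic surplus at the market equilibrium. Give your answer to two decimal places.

Rewriting demand in inverse form: P = 40 - 2Q.
Set 40 - 2Q = 26 + Q, which gives 14 = 3Q, so Q* = 4.6667 and P* = 40 - 2(4.6667) = 30.6667.
Total surplus is the full triangle between the curves from 0 to Q*: (1/2)(4.6667)(40 - 26) = 32.6667.

32.67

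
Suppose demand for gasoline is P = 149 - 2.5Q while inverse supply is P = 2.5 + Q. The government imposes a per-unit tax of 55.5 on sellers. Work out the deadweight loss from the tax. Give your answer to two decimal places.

Pre-tax equilibrium: 149 - 2.5Q = 2.5 + Q gives Q* = 41.8571, P* = 44.3571.
A tax on sellers shifts supply up by 55.5: 149 - 2.5Q = 2.5 + Q + 55.5, so Q_t = 26. Buyers pay P_b = 84; sellers receive P_s = P_b - 55.5 = 28.5.
The welfare triangle lost has base Q* - Q_t = 15.8571 and height t = 55.5, so DWL = (1/2)(15.8571)(55.5) = 440.0357.

440.04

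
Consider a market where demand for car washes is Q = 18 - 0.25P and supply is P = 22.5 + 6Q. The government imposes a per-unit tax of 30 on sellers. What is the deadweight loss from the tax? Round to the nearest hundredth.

Rewriting demand in inverse form: P = 72 - 4Q.
Without the tax, 72 - 4Q = 22.5 + 6Q so Q* = 4.95 and P* = 52.2.
With the tax, sellers need 30 more per unit: 72 - 4Q = 22.5 + 6Q + 30, so Q_t = 1.95. Buyers pay P_b = 64.2; sellers receive P_s = P_b - 30 = 34.2.
The welfare triangle lost has base Q* - Q_t = 3 and height t = 30, so DWL = (1/2)(3)(30) = 45.

45.00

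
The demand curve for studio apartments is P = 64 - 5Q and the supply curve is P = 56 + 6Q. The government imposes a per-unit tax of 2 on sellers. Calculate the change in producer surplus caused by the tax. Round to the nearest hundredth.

-0.69

Without the tax, 64 - 5Q = 56 + 6Q so Q* = 0.7273 and P* = 60.3636.
With the tax, sellers need 2 more per unit: 64 - 5Q = 56 + 6Q + 2, so Q_t = 0.5455. Buyers pay P_b = 61.2727; sellers receive P_s = P_b - 2 = 59.2727.
Producers lose the trapezoid between P_s and P* out to Q_t plus the triangle from Q_t to Q*: change in PS = 0.8926 - 1.5868 = -0.6942.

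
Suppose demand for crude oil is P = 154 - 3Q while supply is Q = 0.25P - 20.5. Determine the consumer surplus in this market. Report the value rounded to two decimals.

Rewriting supply in inverse form: P = 82 + 4Q.
Setting demand equal to supply, 72 = 7Q, so Q* = 10.2857 and P* = 123.1429.
Consumer surplus is the triangle under demand above P*: (1/2)(10.2857)(154 - 123.1429) = (1/2)(10.2857)(30.8571) = 158.6939.

158.69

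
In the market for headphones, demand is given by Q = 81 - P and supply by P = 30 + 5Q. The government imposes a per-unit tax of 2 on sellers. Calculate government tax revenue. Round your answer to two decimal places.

Rewriting demand in inverse form: P = 81 - Q.
Pre-tax equilibrium: 81 - Q = 30 + 5Q gives Q* = 8.5, P* = 72.5.
With the tax, sellers need 2 more per unit: 81 - Q = 30 + 5Q + 2, so Q_t = 8.1667. Buyers pay P_b = 72.8333; sellers receive P_s = P_b - 2 = 70.8333.
Revenue is the tax times quantity traded: 2 x 8.1667 = 16.3333.

16.33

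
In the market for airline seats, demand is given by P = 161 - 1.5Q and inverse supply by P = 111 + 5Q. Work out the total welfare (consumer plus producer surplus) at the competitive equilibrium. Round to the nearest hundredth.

192.31

Set 161 - 1.5Q = 111 + 5Q, which gives 50 = 6.5Q, so Q* = 7.6923 and P* = 161 - 1.5(7.6923) = 149.4615.
CS = (1/2)(7.6923)(11.5385) = 44.3787 and PS = (1/2)(7.6923)(38.4615) = 147.929, so total surplus = 192.3077.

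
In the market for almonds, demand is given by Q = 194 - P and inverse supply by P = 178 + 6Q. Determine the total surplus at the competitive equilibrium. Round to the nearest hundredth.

Rewriting demand in inverse form: P = 194 - Q.
Set 194 - Q = 178 + 6Q, which gives 16 = 7Q, so Q* = 2.2857 and P* = 194 - (2.2857) = 191.7143.
CS = (1/2)(2.2857)(2.2857) = 2.6122 and PS = (1/2)(2.2857)(13.7143) = 15.6735, so total surplus = 18.2857.

18.29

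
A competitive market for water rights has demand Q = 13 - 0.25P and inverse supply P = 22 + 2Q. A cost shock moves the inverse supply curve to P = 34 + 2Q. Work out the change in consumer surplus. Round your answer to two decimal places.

-32.00

Rewriting demand in inverse form: P = 52 - 4Q.
Initial equilibrium: Q_0 = 5, P_0 = 32; CS_0 = (1/2)(5)(20) = 50, PS_0 = (1/2)(5)(10) = 25.
New equilibrium: 52 - 4Q = 34 + 2Q gives Q_1 = 3, P_1 = 40; CS_1 = 18, PS_1 = 9.
Change in consumer surplus = 18 - 50 = -32.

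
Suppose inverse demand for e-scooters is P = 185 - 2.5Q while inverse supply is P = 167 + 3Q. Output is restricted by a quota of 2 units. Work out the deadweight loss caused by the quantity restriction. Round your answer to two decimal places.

4.45

Unrestricted equilibrium: Q* = (185 - 167)/(2.5 + 3) = 3.2727.
At Q = 2 the demand price is 185 - 2.5(2) = 180 and the supply price is 167 + 3(2) = 173.
DWL = (1/2)(gap between curves at 2) x (Q* - 2) = (1/2)(7)(1.2727) = 4.4545.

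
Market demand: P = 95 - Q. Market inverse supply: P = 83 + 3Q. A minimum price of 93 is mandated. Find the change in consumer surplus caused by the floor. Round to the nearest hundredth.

Free-market equilibrium: 95 - Q = 83 + 3Q gives Q* = 3, P* = 92.
At P = 93, buyers demand (95 - 93)/1 = 2 while sellers would supply more, so the quantity traded is 2 at price 93.
CS goes from (1/2)(3)(3) = 4.5 to 2 (computed as (95 - 93)(2) - (1/2)(1)(2)^2), a change of -2.5.

-2.50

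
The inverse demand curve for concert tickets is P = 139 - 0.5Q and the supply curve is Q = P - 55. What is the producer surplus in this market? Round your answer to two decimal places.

1568.00

Rewriting supply in inverse form: P = 55 + Q.
Set 139 - 0.5Q = 55 + Q, which gives 84 = 1.5Q, so Q* = 56 and P* = 139 - 0.5(56) = 111.
The supply curve's price intercept is 55, so PS = (1/2)(Q*)(P* - 55) = (1/2)(56)(56) = 1568.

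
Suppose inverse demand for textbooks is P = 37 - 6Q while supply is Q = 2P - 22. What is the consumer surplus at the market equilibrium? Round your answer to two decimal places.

Rewriting supply in inverse form: P = 11 + 0.5Q.
Equilibrium: 37 - 6Q = 11 + 0.5Q, so Q* = 4 and P* = 13.
Consumer surplus is the triangle under demand above P*: (1/2)(4)(37 - 13) = (1/2)(4)(24) = 48.

48.00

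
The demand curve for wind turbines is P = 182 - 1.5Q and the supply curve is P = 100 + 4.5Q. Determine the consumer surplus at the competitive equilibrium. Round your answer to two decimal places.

140.08

Equilibrium: 182 - 1.5Q = 100 + 4.5Q, so Q* = 13.6667 and P* = 161.5.
Consumer surplus is the triangle under demand above P*: (1/2)(13.6667)(182 - 161.5) = (1/2)(13.6667)(20.5) = 140.0833.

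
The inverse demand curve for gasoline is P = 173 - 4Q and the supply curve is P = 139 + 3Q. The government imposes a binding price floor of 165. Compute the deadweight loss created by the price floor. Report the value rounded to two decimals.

Free-market equilibrium: 173 - 4Q = 139 + 3Q gives Q* = 4.8571, P* = 153.5714.
At P = 165, buyers demand (173 - 165)/4 = 2 while sellers would supply more, so the quantity traded is 2 at price 165.
At Q = 2 the demand price is 165 and the supply price is 145. Deadweight loss is the triangle between the curves from 2 to 4.8571: (1/2)(165 - 145)(4.8571 - 2) = 28.5714.

28.57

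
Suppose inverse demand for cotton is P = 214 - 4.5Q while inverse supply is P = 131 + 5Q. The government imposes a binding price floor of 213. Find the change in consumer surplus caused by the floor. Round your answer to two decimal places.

Free-market equilibrium: 214 - 4.5Q = 131 + 5Q gives Q* = 8.7368, P* = 174.6842.
At P = 213, buyers demand (214 - 213)/4.5 = 0.2222 while sellers would supply more, so the quantity traded is 0.2222 at price 213.
CS goes from (1/2)(8.7368)(39.3158) = 171.7479 to 0.1111 (computed as (214 - 213)(0.2222) - (1/2)(4.5)(0.2222)^2), a change of -171.6368.

-171.64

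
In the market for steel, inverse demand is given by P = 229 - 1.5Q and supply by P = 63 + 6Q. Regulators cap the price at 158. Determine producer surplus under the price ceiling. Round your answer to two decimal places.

752.08

Free-market equilibrium: 229 - 1.5Q = 63 + 6Q gives Q* = 22.1333, P* = 195.8.
At P = 158, sellers supply (158 - 63)/6 = 15.8333 while buyers want more, so the quantity traded is 15.8333 at price 158.
PS is the triangle above supply below 158: (1/2)(15.8333)(158 - 63) = 752.0833.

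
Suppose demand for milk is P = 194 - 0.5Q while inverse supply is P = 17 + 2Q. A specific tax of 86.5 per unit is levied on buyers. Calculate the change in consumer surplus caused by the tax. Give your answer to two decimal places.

Without the tax, 194 - 0.5Q = 17 + 2Q so Q* = 70.8 and P* = 158.6.
With the tax, buyers' net willingness to pay falls by 86.5: (194 - 86.5) - 0.5Q = 17 + 2Q, so Q_t = 36.2. Buyers pay P_b = 175.9; sellers receive P_s = P_b - 86.5 = 89.4.
CS falls from (1/2)(70.8)(35.4) = 1253.16 to (1/2)(36.2)(18.1) = 327.61, a change of -925.55.

-925.55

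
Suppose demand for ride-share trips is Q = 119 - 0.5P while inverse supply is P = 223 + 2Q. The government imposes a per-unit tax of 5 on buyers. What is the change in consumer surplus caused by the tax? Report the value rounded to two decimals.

-7.81

Rewriting demand in inverse form: P = 238 - 2Q.
Without the tax, 238 - 2Q = 223 + 2Q so Q* = 3.75 and P* = 230.5.
With the tax, buyers' net willingness to pay falls by 5: (238 - 5) - 2Q = 223 + 2Q, so Q_t = 2.5. Buyers pay P_b = 233; sellers receive P_s = P_b - 5 = 228.
Consumers lose the trapezoid between P* and P_b out to Q_t plus the triangle from Q_t to Q*: change in CS = 6.25 - 14.0625 = -7.8125.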